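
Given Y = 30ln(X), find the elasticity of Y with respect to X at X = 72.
Elasticity = 1/ln(72) ≈ 0.2338

Elasticity = (dY/dX) · (X/Y)

dY/dX = 30/X
At X = 72: dY/dX = 5/12, Y = 30·ln(72)

Elasticity = (5/12) · (72 / (30·ln(72))) = 1/ln(72) ≈ 0.2338

Interpretation: for a small percentage change in X, the percentage change in Y is approximately 0.23 times as large.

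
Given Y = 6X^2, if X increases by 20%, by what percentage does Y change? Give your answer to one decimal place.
44.0%

For Y = 6X^2:
If X → X(1 + 0.2)
Then Y → Y · (1 + 0.2)^2
     = Y · 1.4400

Percentage change = ((1 + 0.2)^2 − 1) × 100% = 44.0%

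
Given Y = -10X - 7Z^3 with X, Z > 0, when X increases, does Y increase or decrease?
Y decreases

Taking the partial derivative:
∂Y/∂X = -10

∂Y/∂X = -10 < 0 (assuming positive values)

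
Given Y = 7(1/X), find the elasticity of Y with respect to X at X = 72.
Elasticity = -1

Elasticity = (dY/dX) · (X/Y)

dY/dX = -7/X²
At X = 72: dY/dX = -7/5184, Y = 7/72

Elasticity = (-7/5184) · (72 / (7/72)) = -1

Interpretation: for a small percentage change in X, the percentage change in Y is approximately -1.00 times as large.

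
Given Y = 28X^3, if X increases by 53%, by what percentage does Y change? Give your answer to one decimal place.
258.2%

For Y = 28X^3:
If X → X(1 + 0.53)
Then Y → Y · (1 + 0.53)^3
     ≈ Y · 3.5816

Percentage change = ((1 + 0.53)^3 − 1) × 100% ≈ 258.2%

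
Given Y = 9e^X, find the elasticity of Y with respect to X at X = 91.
Elasticity = 91

Elasticity = (dY/dX) · (X/Y)

dY/dX = 9·e^X
At X = 91: dY/dX = 9·e^91, Y = 9·e^91

Elasticity = (9·e^91) · (91 / (9·e^91)) = 91

Interpretation: for a small percentage change in X, the percentage change in Y is approximately 91.00 times as large.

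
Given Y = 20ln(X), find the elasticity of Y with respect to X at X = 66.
Elasticity = 1/ln(66) ≈ 0.2387

Elasticity = (dY/dX) · (X/Y)

dY/dX = 20/X
At X = 66: dY/dX = 10/33, Y = 20·ln(66)

Elasticity = (10/33) · (66 / (20·ln(66))) = 1/ln(66) ≈ 0.2387

Interpretation: for a small percentage change in X, the percentage change in Y is approximately 0.24 times as large.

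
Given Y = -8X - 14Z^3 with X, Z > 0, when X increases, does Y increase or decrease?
Y decreases

Taking the partial derivative:
∂Y/∂X = -8

∂Y/∂X = -8 < 0 (assuming positive values)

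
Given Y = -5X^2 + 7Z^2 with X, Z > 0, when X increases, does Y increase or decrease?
Y decreases

Taking the partial derivative:
∂Y/∂X = -10X

∂Y/∂X = -10X < 0 (assuming positive values)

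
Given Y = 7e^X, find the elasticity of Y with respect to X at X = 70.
Elasticity = 70

Elasticity = (dY/dX) · (X/Y)

dY/dX = 7·e^X
At X = 70: dY/dX = 7·e^70, Y = 7·e^70

Elasticity = (7·e^70) · (70 / (7·e^70)) = 70

Interpretation: for a small percentage change in X, the percentage change in Y is approximately 70.00 times as large.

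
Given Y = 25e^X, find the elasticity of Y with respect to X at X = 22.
Elasticity = 22

Elasticity = (dY/dX) · (X/Y)

dY/dX = 25·e^X
At X = 22: dY/dX = 25·e^22, Y = 25·e^22

Elasticity = (25·e^22) · (22 / (25·e^22)) = 22

Interpretation: for a small percentage change in X, the percentage change in Y is approximately 22.00 times as large.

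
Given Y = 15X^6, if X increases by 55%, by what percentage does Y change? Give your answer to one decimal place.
1286.7%

For Y = 15X^6:
If X → X(1 + 0.55)
Then Y → Y · (1 + 0.55)^6
     ≈ Y · 13.8672

Percentage change = ((1 + 0.55)^6 − 1) × 100% ≈ 1286.7%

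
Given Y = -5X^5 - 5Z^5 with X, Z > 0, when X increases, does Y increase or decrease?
Y decreases

Taking the partial derivative:
∂Y/∂X = -25X^4

∂Y/∂X = -25X^4 < 0 (assuming positive values)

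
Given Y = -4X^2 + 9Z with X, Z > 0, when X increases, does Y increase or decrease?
Y decreases

Taking the partial derivative:
∂Y/∂X = -8X

∂Y/∂X = -8X < 0 (assuming positive values)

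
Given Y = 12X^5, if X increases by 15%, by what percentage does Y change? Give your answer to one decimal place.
101.1%

For Y = 12X^5:
If X → X(1 + 0.15)
Then Y → Y · (1 + 0.15)^5
     ≈ Y · 2.0114

Percentage change = ((1 + 0.15)^5 − 1) × 100% ≈ 101.1%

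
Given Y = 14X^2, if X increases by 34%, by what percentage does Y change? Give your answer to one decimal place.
79.6%

For Y = 14X^2:
If X → X(1 + 0.34)
Then Y → Y · (1 + 0.34)^2
     = Y · 1.7956

Percentage change = ((1 + 0.34)^2 − 1) × 100% ≈ 79.6%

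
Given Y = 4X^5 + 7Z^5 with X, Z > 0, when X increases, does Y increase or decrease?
Y increases

Taking the partial derivative:
∂Y/∂X = 20X^4

∂Y/∂X = 20X^4 > 0 (assuming positive values)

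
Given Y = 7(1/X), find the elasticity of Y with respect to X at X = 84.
Elasticity = -1

Elasticity = (dY/dX) · (X/Y)

dY/dX = -7/X²
At X = 84: dY/dX = -1/1008, Y = 1/12

Elasticity = (-1/1008) · (84 / (1/12)) = -1

Interpretation: for a small percentage change in X, the percentage change in Y is approximately -1.00 times as large.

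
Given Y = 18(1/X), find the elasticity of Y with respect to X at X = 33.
Elasticity = -1

Elasticity = (dY/dX) · (X/Y)

dY/dX = -18/X²
At X = 33: dY/dX = -2/121, Y = 6/11

Elasticity = (-2/121) · (33 / (6/11)) = -1

Interpretation: for a small percentage change in X, the percentage change in Y is approximately -1.00 times as large.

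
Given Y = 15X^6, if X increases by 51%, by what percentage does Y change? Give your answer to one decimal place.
1085.4%

For Y = 15X^6:
If X → X(1 + 0.51)
Then Y → Y · (1 + 0.51)^6
     ≈ Y · 11.8539

Percentage change = ((1 + 0.51)^6 − 1) × 100% ≈ 1085.4%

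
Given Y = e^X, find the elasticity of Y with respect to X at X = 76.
Elasticity = 76

Elasticity = (dY/dX) · (X/Y)

dY/dX = e^X
At X = 76: dY/dX = e^76, Y = e^76

Elasticity = (e^76) · (76 / (e^76)) = 76

Interpretation: for a small percentage change in X, the percentage change in Y is approximately 76.00 times as large.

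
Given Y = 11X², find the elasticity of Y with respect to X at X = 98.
Elasticity = 2

Elasticity = (dY/dX) · (X/Y)

dY/dX = 22·X
At X = 98: dY/dX = 2156, Y = 105644

Elasticity = 2156 · (98 / 105644) = 2

Interpretation: for a small percentage change in X, the percentage change in Y is approximately 2.00 times as large.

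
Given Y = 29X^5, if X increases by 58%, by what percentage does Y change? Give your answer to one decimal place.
884.7%

For Y = 29X^5:
If X → X(1 + 0.58)
Then Y → Y · (1 + 0.58)^5
     ≈ Y · 9.8466

Percentage change = ((1 + 0.58)^5 − 1) × 100% ≈ 884.7%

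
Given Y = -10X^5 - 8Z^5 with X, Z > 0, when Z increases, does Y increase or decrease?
Y decreases

Taking the partial derivative:
∂Y/∂Z = -40Z^4

∂Y/∂Z = -40Z^4 < 0 (assuming positive values)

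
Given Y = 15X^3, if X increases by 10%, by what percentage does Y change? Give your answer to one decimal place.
33.1%

For Y = 15X^3:
If X → X(1 + 0.1)
Then Y → Y · (1 + 0.1)^3
     = Y · 1.3310

Percentage change = ((1 + 0.1)^3 − 1) × 100% = 33.1%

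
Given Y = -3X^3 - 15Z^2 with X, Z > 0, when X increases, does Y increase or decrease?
Y decreases

Taking the partial derivative:
∂Y/∂X = -9X^2

∂Y/∂X = -9X^2 < 0 (assuming positive values)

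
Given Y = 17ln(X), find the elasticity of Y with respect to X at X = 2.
Elasticity = 1/ln(2) ≈ 1.4427

Elasticity = (dY/dX) · (X/Y)

dY/dX = 17/X
At X = 2: dY/dX = 17/2, Y = 17·ln(2)

Elasticity = (17/2) · (2 / (17·ln(2))) = 1/ln(2) ≈ 1.4427

Interpretation: for a small percentage change in X, the percentage change in Y is approximately 1.44 times as large.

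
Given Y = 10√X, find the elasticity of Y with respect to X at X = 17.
Elasticity = 1/2

Elasticity = (dY/dX) · (X/Y)

dY/dX = 5/√X
At X = 17: dY/dX = 5·√17/17, Y = 10·√17

Elasticity = (5·√17/17) · (17 / (10·√17)) = 1/2

Interpretation: for a small percentage change in X, the percentage change in Y is approximately 0.50 times as large.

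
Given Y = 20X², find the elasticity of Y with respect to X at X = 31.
Elasticity = 2

Elasticity = (dY/dX) · (X/Y)

dY/dX = 40·X
At X = 31: dY/dX = 1240, Y = 19220

Elasticity = 1240 · (31 / 19220) = 2

Interpretation: for a small percentage change in X, the percentage change in Y is approximately 2.00 times as large.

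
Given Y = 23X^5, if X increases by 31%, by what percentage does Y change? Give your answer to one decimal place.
285.8%

For Y = 23X^5:
If X → X(1 + 0.31)
Then Y → Y · (1 + 0.31)^5
     ≈ Y · 3.8579

Percentage change = ((1 + 0.31)^5 − 1) × 100% ≈ 285.8%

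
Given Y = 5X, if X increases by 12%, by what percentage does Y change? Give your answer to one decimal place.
12.0%

For Y = 5X:
If X → X(1 + 0.12)
Then Y → Y · (1 + 0.12)^1
     = Y · 1.1200

Percentage change = ((1 + 0.12)^1 − 1) × 100% = 12.0%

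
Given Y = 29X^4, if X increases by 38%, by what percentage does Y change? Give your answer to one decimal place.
262.7%

For Y = 29X^4:
If X → X(1 + 0.38)
Then Y → Y · (1 + 0.38)^4
     ≈ Y · 3.6267

Percentage change = ((1 + 0.38)^4 − 1) × 100% ≈ 262.7%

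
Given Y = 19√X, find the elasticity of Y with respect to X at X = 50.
Elasticity = 1/2

Elasticity = (dY/dX) · (X/Y)

dY/dX = 19/(2·√X)
At X = 50: dY/dX = 19·√2/20, Y = 95·√2

Elasticity = (19·√2/20) · (50 / (95·√2)) = 1/2

Interpretation: for a small percentage change in X, the percentage change in Y is approximately 0.50 times as large.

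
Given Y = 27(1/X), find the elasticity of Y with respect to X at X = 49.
Elasticity = -1

Elasticity = (dY/dX) · (X/Y)

dY/dX = -27/X²
At X = 49: dY/dX = -27/2401, Y = 27/49

Elasticity = (-27/2401) · (49 / (27/49)) = -1

Interpretation: for a small percentage change in X, the percentage change in Y is approximately -1.00 times as large.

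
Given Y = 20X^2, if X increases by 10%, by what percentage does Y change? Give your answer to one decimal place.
21.0%

For Y = 20X^2:
If X → X(1 + 0.1)
Then Y → Y · (1 + 0.1)^2
     = Y · 1.2100

Percentage change = ((1 + 0.1)^2 − 1) × 100% = 21.0%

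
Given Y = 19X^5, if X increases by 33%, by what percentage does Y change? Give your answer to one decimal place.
316.2%

For Y = 19X^5:
If X → X(1 + 0.33)
Then Y → Y · (1 + 0.33)^5
     ≈ Y · 4.1616

Percentage change = ((1 + 0.33)^5 − 1) × 100% ≈ 316.2%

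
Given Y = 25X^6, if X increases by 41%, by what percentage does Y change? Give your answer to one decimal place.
685.8%

For Y = 25X^6:
If X → X(1 + 0.41)
Then Y → Y · (1 + 0.41)^6
     ≈ Y · 7.8580

Percentage change = ((1 + 0.41)^6 − 1) × 100% ≈ 685.8%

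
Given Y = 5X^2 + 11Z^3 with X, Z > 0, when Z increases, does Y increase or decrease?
Y increases

Taking the partial derivative:
∂Y/∂Z = 33Z^2

∂Y/∂Z = 33Z^2 > 0 (assuming positive values)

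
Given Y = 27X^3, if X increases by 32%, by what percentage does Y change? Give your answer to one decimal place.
130.0%

For Y = 27X^3:
If X → X(1 + 0.32)
Then Y → Y · (1 + 0.32)^3
     ≈ Y · 2.3000

Percentage change = ((1 + 0.32)^3 − 1) × 100% ≈ 130.0%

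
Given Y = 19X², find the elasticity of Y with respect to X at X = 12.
Elasticity = 2

Elasticity = (dY/dX) · (X/Y)

dY/dX = 38·X
At X = 12: dY/dX = 456, Y = 2736

Elasticity = 456 · (12 / 2736) = 2

Interpretation: for a small percentage change in X, the percentage change in Y is approximately 2.00 times as large.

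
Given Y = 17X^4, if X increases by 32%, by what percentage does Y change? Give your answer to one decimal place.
203.6%

For Y = 17X^4:
If X → X(1 + 0.32)
Then Y → Y · (1 + 0.32)^4
     ≈ Y · 3.0360

Percentage change = ((1 + 0.32)^4 − 1) × 100% ≈ 203.6%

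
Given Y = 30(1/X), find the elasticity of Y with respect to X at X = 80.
Elasticity = -1

Elasticity = (dY/dX) · (X/Y)

dY/dX = -30/X²
At X = 80: dY/dX = -3/640, Y = 3/8

Elasticity = (-3/640) · (80 / (3/8)) = -1

Interpretation: for a small percentage change in X, the percentage change in Y is approximately -1.00 times as large.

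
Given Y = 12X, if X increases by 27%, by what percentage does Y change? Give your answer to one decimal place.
27.0%

For Y = 12X:
If X → X(1 + 0.27)
Then Y → Y · (1 + 0.27)^1
     = Y · 1.2700

Percentage change = ((1 + 0.27)^1 − 1) × 100% = 27.0%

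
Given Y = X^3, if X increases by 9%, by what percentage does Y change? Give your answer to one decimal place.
29.5%

For Y = X^3:
If X → X(1 + 0.09)
Then Y → Y · (1 + 0.09)^3
     ≈ Y · 1.2950

Percentage change = ((1 + 0.09)^3 − 1) × 100% ≈ 29.5%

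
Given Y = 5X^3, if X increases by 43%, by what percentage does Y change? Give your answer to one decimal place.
192.4%

For Y = 5X^3:
If X → X(1 + 0.43)
Then Y → Y · (1 + 0.43)^3
     ≈ Y · 2.9242

Percentage change = ((1 + 0.43)^3 − 1) × 100% ≈ 192.4%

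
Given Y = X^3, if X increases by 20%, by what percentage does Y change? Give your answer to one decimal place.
72.8%

For Y = X^3:
If X → X(1 + 0.2)
Then Y → Y · (1 + 0.2)^3
     = Y · 1.7280

Percentage change = ((1 + 0.2)^3 − 1) × 100% = 72.8%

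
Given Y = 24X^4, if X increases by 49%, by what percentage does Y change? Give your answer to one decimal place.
392.9%

For Y = 24X^4:
If X → X(1 + 0.49)
Then Y → Y · (1 + 0.49)^4
     ≈ Y · 4.9288

Percentage change = ((1 + 0.49)^4 − 1) × 100% ≈ 392.9%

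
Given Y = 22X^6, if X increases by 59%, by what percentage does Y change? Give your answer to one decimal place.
1515.8%

For Y = 22X^6:
If X → X(1 + 0.59)
Then Y → Y · (1 + 0.59)^6
     ≈ Y · 16.1578

Percentage change = ((1 + 0.59)^6 − 1) × 100% ≈ 1515.8%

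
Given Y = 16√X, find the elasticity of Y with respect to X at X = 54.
Elasticity = 1/2

Elasticity = (dY/dX) · (X/Y)

dY/dX = 8/√X
At X = 54: dY/dX = 4·√6/9, Y = 48·√6

Elasticity = (4·√6/9) · (54 / (48·√6)) = 1/2

Interpretation: for a small percentage change in X, the percentage change in Y is approximately 0.50 times as large.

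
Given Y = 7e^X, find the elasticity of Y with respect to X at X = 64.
Elasticity = 64

Elasticity = (dY/dX) · (X/Y)

dY/dX = 7·e^X
At X = 64: dY/dX = 7·e^64, Y = 7·e^64

Elasticity = (7·e^64) · (64 / (7·e^64)) = 64

Interpretation: for a small percentage change in X, the percentage change in Y is approximately 64.00 times as large.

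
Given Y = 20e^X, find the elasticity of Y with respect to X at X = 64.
Elasticity = 64

Elasticity = (dY/dX) · (X/Y)

dY/dX = 20·e^X
At X = 64: dY/dX = 20·e^64, Y = 20·e^64

Elasticity = (20·e^64) · (64 / (20·e^64)) = 64

Interpretation: for a small percentage change in X, the percentage change in Y is approximately 64.00 times as large.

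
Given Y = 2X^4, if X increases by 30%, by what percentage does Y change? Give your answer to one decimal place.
185.6%

For Y = 2X^4:
If X → X(1 + 0.3)
Then Y → Y · (1 + 0.3)^4
     = Y · 2.8561

Percentage change = ((1 + 0.3)^4 − 1) × 100% ≈ 185.6%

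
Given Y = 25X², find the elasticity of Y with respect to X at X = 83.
Elasticity = 2

Elasticity = (dY/dX) · (X/Y)

dY/dX = 50·X
At X = 83: dY/dX = 4150, Y = 172225

Elasticity = 4150 · (83 / 172225) = 2

Interpretation: for a small percentage change in X, the percentage change in Y is approximately 2.00 times as large.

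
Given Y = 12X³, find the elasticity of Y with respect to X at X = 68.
Elasticity = 3

Elasticity = (dY/dX) · (X/Y)

dY/dX = 36·X²
At X = 68: dY/dX = 166464, Y = 3773184

Elasticity = 166464 · (68 / 3773184) = 3

Interpretation: for a small percentage change in X, the percentage change in Y is approximately 3.00 times as large.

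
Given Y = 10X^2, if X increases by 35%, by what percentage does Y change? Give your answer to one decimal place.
82.3%

For Y = 10X^2:
If X → X(1 + 0.35)
Then Y → Y · (1 + 0.35)^2
     = Y · 1.8225

Percentage change = ((1 + 0.35)^2 − 1) × 100% ≈ 82.3%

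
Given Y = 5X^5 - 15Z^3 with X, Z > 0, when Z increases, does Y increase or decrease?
Y decreases

Taking the partial derivative:
∂Y/∂Z = -45Z^2

∂Y/∂Z = -45Z^2 < 0 (assuming positive values)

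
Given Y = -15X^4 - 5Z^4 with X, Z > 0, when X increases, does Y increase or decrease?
Y decreases

Taking the partial derivative:
∂Y/∂X = -60X^3

∂Y/∂X = -60X^3 < 0 (assuming positive values)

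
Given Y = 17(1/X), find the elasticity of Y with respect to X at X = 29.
Elasticity = -1

Elasticity = (dY/dX) · (X/Y)

dY/dX = -17/X²
At X = 29: dY/dX = -17/841, Y = 17/29

Elasticity = (-17/841) · (29 / (17/29)) = -1

Interpretation: for a small percentage change in X, the percentage change in Y is approximately -1.00 times as large.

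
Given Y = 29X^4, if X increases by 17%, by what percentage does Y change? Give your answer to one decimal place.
87.4%

For Y = 29X^4:
If X → X(1 + 0.17)
Then Y → Y · (1 + 0.17)^4
     ≈ Y · 1.8739

Percentage change = ((1 + 0.17)^4 − 1) × 100% ≈ 87.4%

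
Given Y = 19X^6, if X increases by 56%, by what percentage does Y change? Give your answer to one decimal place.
1341.3%

For Y = 19X^6:
If X → X(1 + 0.56)
Then Y → Y · (1 + 0.56)^6
     ≈ Y · 14.4128

Percentage change = ((1 + 0.56)^6 − 1) × 100% ≈ 1341.3%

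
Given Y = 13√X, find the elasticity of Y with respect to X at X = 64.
Elasticity = 1/2

Elasticity = (dY/dX) · (X/Y)

dY/dX = 13/(2·√X)
At X = 64: dY/dX = 13/16, Y = 104

Elasticity = (13/16) · (64 / 104) = 1/2

Interpretation: for a small percentage change in X, the percentage change in Y is approximately 0.50 times as large.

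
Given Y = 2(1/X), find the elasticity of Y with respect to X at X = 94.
Elasticity = -1

Elasticity = (dY/dX) · (X/Y)

dY/dX = -2/X²
At X = 94: dY/dX = -1/4418, Y = 1/47

Elasticity = (-1/4418) · (94 / (1/47)) = -1

Interpretation: for a small percentage change in X, the percentage change in Y is approximately -1.00 times as large.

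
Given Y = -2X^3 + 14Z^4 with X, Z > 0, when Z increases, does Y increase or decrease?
Y increases

Taking the partial derivative:
∂Y/∂Z = 56Z^3

∂Y/∂Z = 56Z^3 > 0 (assuming positive values)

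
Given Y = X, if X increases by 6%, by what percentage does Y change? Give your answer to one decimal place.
6.0%

For Y = X:
If X → X(1 + 0.06)
Then Y → Y · (1 + 0.06)^1
     = Y · 1.0600

Percentage change = ((1 + 0.06)^1 − 1) × 100% = 6.0%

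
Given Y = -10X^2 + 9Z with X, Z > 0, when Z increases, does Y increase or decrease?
Y increases

Taking the partial derivative:
∂Y/∂Z = 9

∂Y/∂Z = 9 > 0 (assuming positive values)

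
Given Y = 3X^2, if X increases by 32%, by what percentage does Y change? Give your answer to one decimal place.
74.2%

For Y = 3X^2:
If X → X(1 + 0.32)
Then Y → Y · (1 + 0.32)^2
     = Y · 1.7424

Percentage change = ((1 + 0.32)^2 − 1) × 100% ≈ 74.2%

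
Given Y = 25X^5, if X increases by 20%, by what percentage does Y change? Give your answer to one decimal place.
148.8%

For Y = 25X^5:
If X → X(1 + 0.2)
Then Y → Y · (1 + 0.2)^5
     ≈ Y · 2.4883

Percentage change = ((1 + 0.2)^5 − 1) × 100% ≈ 148.8%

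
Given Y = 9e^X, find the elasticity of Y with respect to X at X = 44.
Elasticity = 44

Elasticity = (dY/dX) · (X/Y)

dY/dX = 9·e^X
At X = 44: dY/dX = 9·e^44, Y = 9·e^44

Elasticity = (9·e^44) · (44 / (9·e^44)) = 44

Interpretation: for a small percentage change in X, the percentage change in Y is approximately 44.00 times as large.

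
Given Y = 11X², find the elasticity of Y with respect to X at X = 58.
Elasticity = 2

Elasticity = (dY/dX) · (X/Y)

dY/dX = 22·X
At X = 58: dY/dX = 1276, Y = 37004

Elasticity = 1276 · (58 / 37004) = 2

Interpretation: for a small percentage change in X, the percentage change in Y is approximately 2.00 times as large.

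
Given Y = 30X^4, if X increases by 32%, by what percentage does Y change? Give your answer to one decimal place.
203.6%

For Y = 30X^4:
If X → X(1 + 0.32)
Then Y → Y · (1 + 0.32)^4
     ≈ Y · 3.0360

Percentage change = ((1 + 0.32)^4 − 1) × 100% ≈ 203.6%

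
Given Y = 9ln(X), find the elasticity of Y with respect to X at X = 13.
Elasticity = 1/ln(13) ≈ 0.3899

Elasticity = (dY/dX) · (X/Y)

dY/dX = 9/X
At X = 13: dY/dX = 9/13, Y = 9·ln(13)

Elasticity = (9/13) · (13 / (9·ln(13))) = 1/ln(13) ≈ 0.3899

Interpretation: for a small percentage change in X, the percentage change in Y is approximately 0.39 times as large.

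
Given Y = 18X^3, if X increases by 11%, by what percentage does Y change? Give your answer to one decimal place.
36.8%

For Y = 18X^3:
If X → X(1 + 0.11)
Then Y → Y · (1 + 0.11)^3
     ≈ Y · 1.3676

Percentage change = ((1 + 0.11)^3 − 1) × 100% ≈ 36.8%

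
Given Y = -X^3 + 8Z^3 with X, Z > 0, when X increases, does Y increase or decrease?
Y decreases

Taking the partial derivative:
∂Y/∂X = -3X^2

∂Y/∂X = -3X^2 < 0 (assuming positive values)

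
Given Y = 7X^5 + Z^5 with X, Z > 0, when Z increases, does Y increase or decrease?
Y increases

Taking the partial derivative:
∂Y/∂Z = 5Z^4

∂Y/∂Z = 5Z^4 > 0 (assuming positive values)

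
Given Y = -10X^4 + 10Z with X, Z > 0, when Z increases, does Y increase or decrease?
Y increases

Taking the partial derivative:
∂Y/∂Z = 10

∂Y/∂Z = 10 > 0 (assuming positive values)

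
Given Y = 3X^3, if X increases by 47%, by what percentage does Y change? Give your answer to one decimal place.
217.7%

For Y = 3X^3:
If X → X(1 + 0.47)
Then Y → Y · (1 + 0.47)^3
     ≈ Y · 3.1765

Percentage change = ((1 + 0.47)^3 − 1) × 100% ≈ 217.7%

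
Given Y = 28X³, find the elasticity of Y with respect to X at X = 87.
Elasticity = 3

Elasticity = (dY/dX) · (X/Y)

dY/dX = 84·X²
At X = 87: dY/dX = 635796, Y = 18438084

Elasticity = 635796 · (87 / 18438084) = 3

Interpretation: for a small percentage change in X, the percentage change in Y is approximately 3.00 times as large.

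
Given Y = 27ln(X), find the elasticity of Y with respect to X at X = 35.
Elasticity = 1/ln(35) ≈ 0.2813

Elasticity = (dY/dX) · (X/Y)

dY/dX = 27/X
At X = 35: dY/dX = 27/35, Y = 27·ln(35)

Elasticity = (27/35) · (35 / (27·ln(35))) = 1/ln(35) ≈ 0.2813

Interpretation: for a small percentage change in X, the percentage change in Y is approximately 0.28 times as large.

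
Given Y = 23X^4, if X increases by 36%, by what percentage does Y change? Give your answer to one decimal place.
242.1%

For Y = 23X^4:
If X → X(1 + 0.36)
Then Y → Y · (1 + 0.36)^4
     ≈ Y · 3.4210

Percentage change = ((1 + 0.36)^4 − 1) × 100% ≈ 242.1%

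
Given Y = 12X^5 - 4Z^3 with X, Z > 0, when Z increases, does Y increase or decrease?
Y decreases

Taking the partial derivative:
∂Y/∂Z = -12Z^2

∂Y/∂Z = -12Z^2 < 0 (assuming positive values)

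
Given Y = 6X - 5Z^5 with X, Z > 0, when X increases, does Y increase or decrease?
Y increases

Taking the partial derivative:
∂Y/∂X = 6

∂Y/∂X = 6 > 0 (assuming positive values)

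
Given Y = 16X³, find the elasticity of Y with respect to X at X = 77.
Elasticity = 3

Elasticity = (dY/dX) · (X/Y)

dY/dX = 48·X²
At X = 77: dY/dX = 284592, Y = 7304528

Elasticity = 284592 · (77 / 7304528) = 3

Interpretation: for a small percentage change in X, the percentage change in Y is approximately 3.00 times as large.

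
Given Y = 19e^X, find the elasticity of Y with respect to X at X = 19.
Elasticity = 19

Elasticity = (dY/dX) · (X/Y)

dY/dX = 19·e^X
At X = 19: dY/dX = 19·e^19, Y = 19·e^19

Elasticity = (19·e^19) · (19 / (19·e^19)) = 19

Interpretation: for a small percentage change in X, the percentage change in Y is approximately 19.00 times as large.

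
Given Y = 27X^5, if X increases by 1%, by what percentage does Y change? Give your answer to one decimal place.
5.1%

For Y = 27X^5:
If X → X(1 + 0.01)
Then Y → Y · (1 + 0.01)^5
     ≈ Y · 1.0510

Percentage change = ((1 + 0.01)^5 − 1) × 100% ≈ 5.1%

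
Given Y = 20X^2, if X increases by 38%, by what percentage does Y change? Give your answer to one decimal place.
90.4%

For Y = 20X^2:
If X → X(1 + 0.38)
Then Y → Y · (1 + 0.38)^2
     = Y · 1.9044

Percentage change = ((1 + 0.38)^2 − 1) × 100% ≈ 90.4%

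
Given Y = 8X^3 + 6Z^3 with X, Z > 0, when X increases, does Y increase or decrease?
Y increases

Taking the partial derivative:
∂Y/∂X = 24X^2

∂Y/∂X = 24X^2 > 0 (assuming positive values)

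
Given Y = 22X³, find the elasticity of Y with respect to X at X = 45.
Elasticity = 3

Elasticity = (dY/dX) · (X/Y)

dY/dX = 66·X²
At X = 45: dY/dX = 133650, Y = 2004750

Elasticity = 133650 · (45 / 2004750) = 3

Interpretation: for a small percentage change in X, the percentage change in Y is approximately 3.00 times as large.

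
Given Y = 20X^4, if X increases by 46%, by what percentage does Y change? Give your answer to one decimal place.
354.4%

For Y = 20X^4:
If X → X(1 + 0.46)
Then Y → Y · (1 + 0.46)^4
     ≈ Y · 4.5437

Percentage change = ((1 + 0.46)^4 − 1) × 100% ≈ 354.4%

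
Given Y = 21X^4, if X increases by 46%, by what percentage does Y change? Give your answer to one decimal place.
354.4%

For Y = 21X^4:
If X → X(1 + 0.46)
Then Y → Y · (1 + 0.46)^4
     ≈ Y · 4.5437

Percentage change = ((1 + 0.46)^4 − 1) × 100% ≈ 354.4%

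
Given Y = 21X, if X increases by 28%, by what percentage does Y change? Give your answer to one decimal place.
28.0%

For Y = 21X:
If X → X(1 + 0.28)
Then Y → Y · (1 + 0.28)^1
     = Y · 1.2800

Percentage change = ((1 + 0.28)^1 − 1) × 100% = 28.0%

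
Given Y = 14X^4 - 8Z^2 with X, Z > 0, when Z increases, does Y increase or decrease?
Y decreases

Taking the partial derivative:
∂Y/∂Z = -16Z

∂Y/∂Z = -16Z < 0 (assuming positive values)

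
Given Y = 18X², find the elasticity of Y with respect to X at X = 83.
Elasticity = 2

Elasticity = (dY/dX) · (X/Y)

dY/dX = 36·X
At X = 83: dY/dX = 2988, Y = 124002

Elasticity = 2988 · (83 / 124002) = 2

Interpretation: for a small percentage change in X, the percentage change in Y is approximately 2.00 times as large.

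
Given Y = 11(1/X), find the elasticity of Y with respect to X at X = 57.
Elasticity = -1

Elasticity = (dY/dX) · (X/Y)

dY/dX = -11/X²
At X = 57: dY/dX = -11/3249, Y = 11/57

Elasticity = (-11/3249) · (57 / (11/57)) = -1

Interpretation: for a small percentage change in X, the percentage change in Y is approximately -1.00 times as large.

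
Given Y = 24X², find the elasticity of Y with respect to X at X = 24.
Elasticity = 2

Elasticity = (dY/dX) · (X/Y)

dY/dX = 48·X
At X = 24: dY/dX = 1152, Y = 13824

Elasticity = 1152 · (24 / 13824) = 2

Interpretation: for a small percentage change in X, the percentage change in Y is approximately 2.00 times as large.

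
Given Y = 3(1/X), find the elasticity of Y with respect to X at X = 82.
Elasticity = -1

Elasticity = (dY/dX) · (X/Y)

dY/dX = -3/X²
At X = 82: dY/dX = -3/6724, Y = 3/82

Elasticity = (-3/6724) · (82 / (3/82)) = -1

Interpretation: for a small percentage change in X, the percentage change in Y is approximately -1.00 times as large.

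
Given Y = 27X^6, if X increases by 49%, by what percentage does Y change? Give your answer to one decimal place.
994.3%

For Y = 27X^6:
If X → X(1 + 0.49)
Then Y → Y · (1 + 0.49)^6
     ≈ Y · 10.9425

Percentage change = ((1 + 0.49)^6 − 1) × 100% ≈ 994.3%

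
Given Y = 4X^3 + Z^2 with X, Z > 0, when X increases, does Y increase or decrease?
Y increases

Taking the partial derivative:
∂Y/∂X = 12X^2

∂Y/∂X = 12X^2 > 0 (assuming positive values)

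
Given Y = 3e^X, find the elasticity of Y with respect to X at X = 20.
Elasticity = 20

Elasticity = (dY/dX) · (X/Y)

dY/dX = 3·e^X
At X = 20: dY/dX = 3·e^20, Y = 3·e^20

Elasticity = (3·e^20) · (20 / (3·e^20)) = 20

Interpretation: for a small percentage change in X, the percentage change in Y is approximately 20.00 times as large.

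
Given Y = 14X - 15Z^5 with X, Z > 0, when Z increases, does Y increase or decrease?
Y decreases

Taking the partial derivative:
∂Y/∂Z = -75Z^4

∂Y/∂Z = -75Z^4 < 0 (assuming positive values)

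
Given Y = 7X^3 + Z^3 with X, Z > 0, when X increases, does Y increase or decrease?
Y increases

Taking the partial derivative:
∂Y/∂X = 21X^2

∂Y/∂X = 21X^2 > 0 (assuming positive values)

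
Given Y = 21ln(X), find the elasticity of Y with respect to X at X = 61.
Elasticity = 1/ln(61) ≈ 0.2433

Elasticity = (dY/dX) · (X/Y)

dY/dX = 21/X
At X = 61: dY/dX = 21/61, Y = 21·ln(61)

Elasticity = (21/61) · (61 / (21·ln(61))) = 1/ln(61) ≈ 0.2433

Interpretation: for a small percentage change in X, the percentage change in Y is approximately 0.24 times as large.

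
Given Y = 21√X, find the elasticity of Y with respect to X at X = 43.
Elasticity = 1/2

Elasticity = (dY/dX) · (X/Y)

dY/dX = 21/(2·√X)
At X = 43: dY/dX = 21·√43/86, Y = 21·√43

Elasticity = (21·√43/86) · (43 / (21·√43)) = 1/2

Interpretation: for a small percentage change in X, the percentage change in Y is approximately 0.50 times as large.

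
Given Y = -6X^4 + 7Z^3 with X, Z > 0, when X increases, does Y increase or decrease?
Y decreases

Taking the partial derivative:
∂Y/∂X = -24X^3

∂Y/∂X = -24X^3 < 0 (assuming positive values)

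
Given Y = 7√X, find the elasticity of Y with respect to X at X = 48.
Elasticity = 1/2

Elasticity = (dY/dX) · (X/Y)

dY/dX = 7/(2·√X)
At X = 48: dY/dX = 7·√3/24, Y = 28·√3

Elasticity = (7·√3/24) · (48 / (28·√3)) = 1/2

Interpretation: for a small percentage change in X, the percentage change in Y is approximately 0.50 times as large.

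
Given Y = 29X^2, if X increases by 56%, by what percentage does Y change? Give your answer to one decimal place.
143.4%

For Y = 29X^2:
If X → X(1 + 0.56)
Then Y → Y · (1 + 0.56)^2
     = Y · 2.4336

Percentage change = ((1 + 0.56)^2 − 1) × 100% ≈ 143.4%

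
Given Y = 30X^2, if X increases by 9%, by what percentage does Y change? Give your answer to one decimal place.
18.8%

For Y = 30X^2:
If X → X(1 + 0.09)
Then Y → Y · (1 + 0.09)^2
     = Y · 1.1881

Percentage change = ((1 + 0.09)^2 − 1) × 100% ≈ 18.8%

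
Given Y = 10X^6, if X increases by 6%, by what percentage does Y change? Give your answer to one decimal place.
41.9%

For Y = 10X^6:
If X → X(1 + 0.06)
Then Y → Y · (1 + 0.06)^6
     ≈ Y · 1.4185

Percentage change = ((1 + 0.06)^6 − 1) × 100% ≈ 41.9%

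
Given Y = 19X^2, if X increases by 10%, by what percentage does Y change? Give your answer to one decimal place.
21.0%

For Y = 19X^2:
If X → X(1 + 0.1)
Then Y → Y · (1 + 0.1)^2
     = Y · 1.2100

Percentage change = ((1 + 0.1)^2 − 1) × 100% = 21.0%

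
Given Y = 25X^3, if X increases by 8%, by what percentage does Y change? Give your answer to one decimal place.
26.0%

For Y = 25X^3:
If X → X(1 + 0.08)
Then Y → Y · (1 + 0.08)^3
     ≈ Y · 1.2597

Percentage change = ((1 + 0.08)^3 − 1) × 100% ≈ 26.0%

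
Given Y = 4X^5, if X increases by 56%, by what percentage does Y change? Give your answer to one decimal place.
823.9%

For Y = 4X^5:
If X → X(1 + 0.56)
Then Y → Y · (1 + 0.56)^5
     ≈ Y · 9.2390

Percentage change = ((1 + 0.56)^5 − 1) × 100% ≈ 823.9%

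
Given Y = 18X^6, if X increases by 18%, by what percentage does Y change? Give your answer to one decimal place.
170.0%

For Y = 18X^6:
If X → X(1 + 0.18)
Then Y → Y · (1 + 0.18)^6
     ≈ Y · 2.6996

Percentage change = ((1 + 0.18)^6 − 1) × 100% ≈ 170.0%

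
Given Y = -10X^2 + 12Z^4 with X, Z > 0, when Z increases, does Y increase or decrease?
Y increases

Taking the partial derivative:
∂Y/∂Z = 48Z^3

∂Y/∂Z = 48Z^3 > 0 (assuming positive values)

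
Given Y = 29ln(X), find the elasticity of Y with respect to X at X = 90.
Elasticity = 1/ln(90) ≈ 0.2222

Elasticity = (dY/dX) · (X/Y)

dY/dX = 29/X
At X = 90: dY/dX = 29/90, Y = 29·ln(90)

Elasticity = (29/90) · (90 / (29·ln(90))) = 1/ln(90) ≈ 0.2222

Interpretation: for a small percentage change in X, the percentage change in Y is approximately 0.22 times as large.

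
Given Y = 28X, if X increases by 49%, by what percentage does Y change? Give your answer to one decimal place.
49.0%

For Y = 28X:
If X → X(1 + 0.49)
Then Y → Y · (1 + 0.49)^1
     = Y · 1.4900

Percentage change = ((1 + 0.49)^1 − 1) × 100% = 49.0%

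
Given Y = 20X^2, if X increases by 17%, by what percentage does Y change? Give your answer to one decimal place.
36.9%

For Y = 20X^2:
If X → X(1 + 0.17)
Then Y → Y · (1 + 0.17)^2
     = Y · 1.3689

Percentage change = ((1 + 0.17)^2 − 1) × 100% ≈ 36.9%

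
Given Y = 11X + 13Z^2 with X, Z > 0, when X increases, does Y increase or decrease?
Y increases

Taking the partial derivative:
∂Y/∂X = 11

∂Y/∂X = 11 > 0 (assuming positive values)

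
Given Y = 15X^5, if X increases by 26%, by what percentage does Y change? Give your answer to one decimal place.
217.6%

For Y = 15X^5:
If X → X(1 + 0.26)
Then Y → Y · (1 + 0.26)^5
     ≈ Y · 3.1758

Percentage change = ((1 + 0.26)^5 − 1) × 100% ≈ 217.6%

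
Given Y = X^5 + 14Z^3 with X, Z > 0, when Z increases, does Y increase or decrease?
Y increases

Taking the partial derivative:
∂Y/∂Z = 42Z^2

∂Y/∂Z = 42Z^2 > 0 (assuming positive values)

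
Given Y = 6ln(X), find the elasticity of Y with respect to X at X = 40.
Elasticity = 1/ln(40) ≈ 0.2711

Elasticity = (dY/dX) · (X/Y)

dY/dX = 6/X
At X = 40: dY/dX = 3/20, Y = 6·ln(40)

Elasticity = (3/20) · (40 / (6·ln(40))) = 1/ln(40) ≈ 0.2711

Interpretation: for a small percentage change in X, the percentage change in Y is approximately 0.27 times as large.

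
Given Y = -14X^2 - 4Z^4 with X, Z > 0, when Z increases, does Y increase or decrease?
Y decreases

Taking the partial derivative:
∂Y/∂Z = -16Z^3

∂Y/∂Z = -16Z^3 < 0 (assuming positive values)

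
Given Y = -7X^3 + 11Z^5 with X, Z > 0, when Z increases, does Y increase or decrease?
Y increases

Taking the partial derivative:
∂Y/∂Z = 55Z^4

∂Y/∂Z = 55Z^4 > 0 (assuming positive values)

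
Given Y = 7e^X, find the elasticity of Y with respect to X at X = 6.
Elasticity = 6

Elasticity = (dY/dX) · (X/Y)

dY/dX = 7·e^X
At X = 6: dY/dX = 7·e^6, Y = 7·e^6

Elasticity = (7·e^6) · (6 / (7·e^6)) = 6

Interpretation: for a small percentage change in X, the percentage change in Y is approximately 6.00 times as large.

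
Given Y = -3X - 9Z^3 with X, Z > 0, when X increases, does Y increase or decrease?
Y decreases

Taking the partial derivative:
∂Y/∂X = -3

∂Y/∂X = -3 < 0 (assuming positive values)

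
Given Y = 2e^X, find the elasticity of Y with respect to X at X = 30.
Elasticity = 30

Elasticity = (dY/dX) · (X/Y)

dY/dX = 2·e^X
At X = 30: dY/dX = 2·e^30, Y = 2·e^30

Elasticity = (2·e^30) · (30 / (2·e^30)) = 30

Interpretation: for a small percentage change in X, the percentage change in Y is approximately 30.00 times as large.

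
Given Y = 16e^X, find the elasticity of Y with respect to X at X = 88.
Elasticity = 88

Elasticity = (dY/dX) · (X/Y)

dY/dX = 16·e^X
At X = 88: dY/dX = 16·e^88, Y = 16·e^88

Elasticity = (16·e^88) · (88 / (16·e^88)) = 88

Interpretation: for a small percentage change in X, the percentage change in Y is approximately 88.00 times as large.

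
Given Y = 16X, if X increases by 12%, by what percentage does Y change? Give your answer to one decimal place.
12.0%

For Y = 16X:
If X → X(1 + 0.12)
Then Y → Y · (1 + 0.12)^1
     = Y · 1.1200

Percentage change = ((1 + 0.12)^1 − 1) × 100% = 12.0%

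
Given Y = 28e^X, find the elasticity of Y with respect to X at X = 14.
Elasticity = 14

Elasticity = (dY/dX) · (X/Y)

dY/dX = 28·e^X
At X = 14: dY/dX = 28·e^14, Y = 28·e^14

Elasticity = (28·e^14) · (14 / (28·e^14)) = 14

Interpretation: for a small percentage change in X, the percentage change in Y is approximately 14.00 times as large.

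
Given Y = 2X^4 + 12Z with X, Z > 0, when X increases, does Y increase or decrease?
Y increases

Taking the partial derivative:
∂Y/∂X = 8X^3

∂Y/∂X = 8X^3 > 0 (assuming positive values)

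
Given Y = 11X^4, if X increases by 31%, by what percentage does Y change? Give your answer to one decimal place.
194.5%

For Y = 11X^4:
If X → X(1 + 0.31)
Then Y → Y · (1 + 0.31)^4
     ≈ Y · 2.9450

Percentage change = ((1 + 0.31)^4 − 1) × 100% ≈ 194.5%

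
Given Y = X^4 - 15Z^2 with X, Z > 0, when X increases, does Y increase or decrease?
Y increases

Taking the partial derivative:
∂Y/∂X = 4X^3

∂Y/∂X = 4X^3 > 0 (assuming positive values)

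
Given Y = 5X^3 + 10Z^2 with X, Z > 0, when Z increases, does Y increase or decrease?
Y increases

Taking the partial derivative:
∂Y/∂Z = 20Z

∂Y/∂Z = 20Z > 0 (assuming positive values)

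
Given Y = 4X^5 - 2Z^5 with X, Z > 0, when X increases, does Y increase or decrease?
Y increases

Taking the partial derivative:
∂Y/∂X = 20X^4

∂Y/∂X = 20X^4 > 0 (assuming positive values)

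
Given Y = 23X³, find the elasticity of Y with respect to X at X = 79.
Elasticity = 3

Elasticity = (dY/dX) · (X/Y)

dY/dX = 69·X²
At X = 79: dY/dX = 430629, Y = 11339897

Elasticity = 430629 · (79 / 11339897) = 3

Interpretation: for a small percentage change in X, the percentage change in Y is approximately 3.00 times as large.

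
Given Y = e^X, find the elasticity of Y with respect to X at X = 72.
Elasticity = 72

Elasticity = (dY/dX) · (X/Y)

dY/dX = e^X
At X = 72: dY/dX = e^72, Y = e^72

Elasticity = (e^72) · (72 / (e^72)) = 72

Interpretation: for a small percentage change in X, the percentage change in Y is approximately 72.00 times as large.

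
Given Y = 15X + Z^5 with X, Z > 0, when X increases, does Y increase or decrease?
Y increases

Taking the partial derivative:
∂Y/∂X = 15

∂Y/∂X = 15 > 0 (assuming positive values)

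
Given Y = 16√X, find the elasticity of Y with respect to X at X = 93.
Elasticity = 1/2

Elasticity = (dY/dX) · (X/Y)

dY/dX = 8/√X
At X = 93: dY/dX = 8·√93/93, Y = 16·√93

Elasticity = (8·√93/93) · (93 / (16·√93)) = 1/2

Interpretation: for a small percentage change in X, the percentage change in Y is approximately 0.50 times as large.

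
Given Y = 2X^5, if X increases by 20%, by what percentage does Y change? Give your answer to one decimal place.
148.8%

For Y = 2X^5:
If X → X(1 + 0.2)
Then Y → Y · (1 + 0.2)^5
     ≈ Y · 2.4883

Percentage change = ((1 + 0.2)^5 − 1) × 100% ≈ 148.8%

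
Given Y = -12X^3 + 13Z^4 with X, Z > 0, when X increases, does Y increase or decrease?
Y decreases

Taking the partial derivative:
∂Y/∂X = -36X^2

∂Y/∂X = -36X^2 < 0 (assuming positive values)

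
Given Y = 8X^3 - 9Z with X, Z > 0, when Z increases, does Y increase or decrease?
Y decreases

Taking the partial derivative:
∂Y/∂Z = -9

∂Y/∂Z = -9 < 0 (assuming positive values)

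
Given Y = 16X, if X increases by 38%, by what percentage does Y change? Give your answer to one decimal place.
38.0%

For Y = 16X:
If X → X(1 + 0.38)
Then Y → Y · (1 + 0.38)^1
     = Y · 1.3800

Percentage change = ((1 + 0.38)^1 − 1) × 100% = 38.0%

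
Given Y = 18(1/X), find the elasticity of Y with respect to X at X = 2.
Elasticity = -1

Elasticity = (dY/dX) · (X/Y)

dY/dX = -18/X²
At X = 2: dY/dX = -9/2, Y = 9

Elasticity = (-9/2) · (2 / 9) = -1

Interpretation: for a small percentage change in X, the percentage change in Y is approximately -1.00 times as large.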